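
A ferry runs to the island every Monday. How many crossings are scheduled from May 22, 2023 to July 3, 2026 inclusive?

163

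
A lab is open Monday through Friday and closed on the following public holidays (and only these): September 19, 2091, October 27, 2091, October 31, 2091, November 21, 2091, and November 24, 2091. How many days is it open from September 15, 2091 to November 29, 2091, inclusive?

51

September 15, 2091 is a Saturday.
That's 76 days from start to end, counting both.
76 = 7 × 10 + 6, so there are 10 full weeks plus 6 extra days.
Each full week contributes 5 weekdays (Mon–Fri): 10 × 5 = 50.
The 6 extra days are Saturday, Sunday, Monday, Tuesday, Wednesday, Thursday — 4 of them qualify.
Total: 50 + 4 = 54.
Holidays: September 19, 2091 (Wed); October 27, 2091 (Sat); October 31, 2091 (Wed); November 21, 2091 (Wed); November 24, 2091 (Sat).
3 of the 5 holidays fall on weekdays; the rest are weekends and were already excluded.
Business days: 54 − 3 = 51.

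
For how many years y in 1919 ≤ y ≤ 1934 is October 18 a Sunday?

Day of week of October 18 in each year:
1919: Sat, 1920: Mon, 1921: Tue, 1922: Wed, 1923: Thu, 1924: Sat, 1925: Sun ✓, 1926: Mon, 1927: Tue, 1928: Thu, 1929: Fri, 1930: Sat, 1931: Sun ✓, 1932: Tue, 1933: Wed, 1934: Thu
Sundays: 1925, 1931.

2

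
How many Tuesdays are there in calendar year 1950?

52

January 1, 1950 is a Sunday.
The range spans 365 days (inclusive of both endpoints).
365 = 7 × 52 + 1, so there are 52 full weeks plus 1 extra day.
Each full week contributes one Tuesday: 52 so far.
The 1 extra day is Sun — none qualify.
Total: 52 + 0 = 52.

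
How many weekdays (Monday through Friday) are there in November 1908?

21

1 November 1908 is a Sunday.
That's 30 days from start to end, counting both.
30 = 7 × 4 + 2, so there are 4 full weeks plus 2 extra days.
Each full week contributes 5 weekdays (Mon–Fri): 4 × 5 = 20.
The 2 extra days are Sun, Mon — 1 of them qualifies.
Total: 20 + 1 = 21.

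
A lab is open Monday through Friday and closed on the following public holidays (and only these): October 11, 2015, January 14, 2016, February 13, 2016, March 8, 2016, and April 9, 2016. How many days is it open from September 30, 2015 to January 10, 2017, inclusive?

September 30, 2015 is a Wednesday.
From September 30, 2015 to January 10, 2017 is 469 days inclusive.
469 = 7 × 67, so the span is exactly 67 full weeks.
Each full week contributes 5 weekdays (Mon–Fri): 67 × 5 = 335.
Holidays: October 11, 2015 (Sun); January 14, 2016 (Thu); February 13, 2016 (Sat); March 8, 2016 (Tue); April 9, 2016 (Sat).
2 of the 5 holidays fall on weekdays; the rest are weekends and were already excluded.
Business days: 335 − 2 = 333.

333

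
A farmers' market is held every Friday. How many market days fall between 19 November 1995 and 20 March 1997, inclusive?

19 November 1995 is a Sunday.
From 19 November 1995 to 20 March 1997 is 488 days inclusive.
488 = 7 × 69 + 5, so there are 69 full weeks plus 5 extra days.
Each full week contributes one Friday: 69 so far.
The 5 extra days are Sun, Mon, Tue, Wed, Thu — none qualify.
Total: 69 + 0 = 69.

69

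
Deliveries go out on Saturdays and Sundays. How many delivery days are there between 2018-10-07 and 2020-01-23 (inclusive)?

135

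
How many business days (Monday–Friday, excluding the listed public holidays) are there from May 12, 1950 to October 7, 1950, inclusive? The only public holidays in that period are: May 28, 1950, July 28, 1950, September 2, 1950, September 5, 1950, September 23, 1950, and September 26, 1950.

103 business days

May 12, 1950 is a Friday.
That's 149 days from start to end, counting both.
149 = 7 × 21 + 2, so there are 21 full weeks plus 2 extra days.
Each full week contributes 5 weekdays (Mon–Fri): 21 × 5 = 105.
The 2 extra days are Fri, Sat — 1 of them qualifies.
Total: 105 + 1 = 106.
Holidays: May 28, 1950 (Sun); July 28, 1950 (Fri); September 2, 1950 (Sat); September 5, 1950 (Tue); September 23, 1950 (Sat); September 26, 1950 (Tue).
3 of the 6 holidays fall on weekdays; the rest are weekends and were already excluded.
Business days: 106 − 3 = 103.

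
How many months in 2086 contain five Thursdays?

A month has five Thursdays exactly when Thursday falls within its first (length − 28) days.
Jan: 31 days, starts Tue → 5 of Tue, Wed, Thu ✓
Feb: 28 days, starts Fri → 5 of (none)
Mar: 31 days, starts Fri → 5 of Fri, Sat, Sun
Apr: 30 days, starts Mon → 5 of Mon, Tue
May: 31 days, starts Wed → 5 of Wed, Thu, Fri ✓
Jun: 30 days, starts Sat → 5 of Sat, Sun
Jul: 31 days, starts Mon → 5 of Mon, Tue, Wed
Aug: 31 days, starts Thu → 5 of Thu, Fri, Sat ✓
Sep: 30 days, starts Sun → 5 of Sun, Mon
Oct: 31 days, starts Tue → 5 of Tue, Wed, Thu ✓
Nov: 30 days, starts Fri → 5 of Fri, Sat
Dec: 31 days, starts Sun → 5 of Sun, Mon, Tue
Months with five Thursdays: Jan, May, Aug, Oct.

4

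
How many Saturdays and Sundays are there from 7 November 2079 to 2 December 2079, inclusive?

7

7 November 2079 is a Tuesday.
That's 26 days from start to end, counting both.
26 = 7 × 3 + 5, so there are 3 full weeks plus 5 extra days.
Each full week contributes 2 weekend days (Sat, Sun): 3 × 2 = 6.
The 5 extra days are Tue, Wed, Thu, Fri, Sat — 1 of them qualifies.
Total: 6 + 1 = 7.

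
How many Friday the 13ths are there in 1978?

The 13th falls on a Friday when the month's 13th has weekday Fri.
Jan 13 is Fri ✓; Feb 13 is Mon; Mar 13 is Mon; Apr 13 is Thu; May 13 is Sat; Jun 13 is Tue; Jul 13 is Thu; Aug 13 is Sun; Sep 13 is Wed; Oct 13 is Fri ✓; Nov 13 is Mon; Dec 13 is Wed.
Friday the 13ths: Jan, Oct.

2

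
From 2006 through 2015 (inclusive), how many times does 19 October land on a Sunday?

2

Day of week of October 19 in each year:
2006: Thu, 2007: Fri, 2008: Sun ✓, 2009: Mon, 2010: Tue, 2011: Wed, 2012: Fri, 2013: Sat, 2014: Sun ✓, 2015: Mon
Sundays: 2008, 2014.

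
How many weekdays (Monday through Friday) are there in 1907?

January 1, 1907 is a Tuesday.
From January 1, 1907 to December 31, 1907 is 365 days inclusive.
365 = 7 × 52 + 1, so there are 52 full weeks plus 1 extra day.
Each full week contributes 5 weekdays (Mon–Fri): 52 × 5 = 260.
The 1 extra day is Tue — 1 of them qualifies.
Total: 260 + 1 = 261.

261 weekdays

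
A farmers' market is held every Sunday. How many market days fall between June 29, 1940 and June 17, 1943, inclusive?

155 Sundays

June 29, 1940 is a Saturday.
The range spans 1084 days (inclusive of both endpoints).
1084 = 7 × 154 + 6, so there are 154 full weeks plus 6 extra days.
Each full week contributes one Sunday: 154 so far.
The 6 extra days are Saturday, Sunday, Monday, Tuesday, Wednesday, Thursday — 1 of them qualifies.
Total: 154 + 1 = 155.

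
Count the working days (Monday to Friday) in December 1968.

22

1 December 1968 is a Sunday.
That's 31 days from start to end, counting both.
31 = 7 × 4 + 3, so there are 4 full weeks plus 3 extra days.
Each full week contributes 5 weekdays (Mon–Fri): 4 × 5 = 20.
The 3 extra days are Sunday, Monday, Tuesday — 2 of them qualify.
Total: 20 + 2 = 22.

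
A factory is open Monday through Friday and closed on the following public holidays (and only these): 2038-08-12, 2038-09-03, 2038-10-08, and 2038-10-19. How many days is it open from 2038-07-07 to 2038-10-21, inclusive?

2038-07-07 is a Wednesday.
The range spans 107 days (inclusive of both endpoints).
107 = 7 × 15 + 2, so there are 15 full weeks plus 2 extra days.
Each full week contributes 5 weekdays (Mon–Fri): 15 × 5 = 75.
The 2 extra days are Wednesday, Thursday — 2 of them qualify.
Total: 75 + 2 = 77.
Holidays: 2038-08-12 (Thu); 2038-09-03 (Fri); 2038-10-08 (Fri); 2038-10-19 (Tue).
All 4 holidays fall on weekdays, so subtract 4.
Business days: 77 − 4 = 73.

73 working days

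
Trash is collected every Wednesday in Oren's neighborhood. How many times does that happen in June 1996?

4

1 June 1996 is a Saturday.
That's 30 days from start to end, counting both.
30 = 7 × 4 + 2, so there are 4 full weeks plus 2 extra days.
Each full week contributes one Wednesday: 4 so far.
The 2 extra days are Saturday, Sunday — none qualify.
Total: 4 + 0 = 4.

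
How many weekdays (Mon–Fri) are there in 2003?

261 weekdays

2003-01-01 is a Wednesday.
From 2003-01-01 to 2003-12-31 is 365 days inclusive.
365 = 7 × 52 + 1, so there are 52 full weeks plus 1 extra day.
Each full week contributes 5 weekdays (Mon–Fri): 52 × 5 = 260.
The 1 extra day is Wednesday — 1 of them qualifies.
Total: 260 + 1 = 261.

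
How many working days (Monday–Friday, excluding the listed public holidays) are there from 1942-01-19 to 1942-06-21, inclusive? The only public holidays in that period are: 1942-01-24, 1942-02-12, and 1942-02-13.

1942-01-19 is a Monday.
The range spans 154 days (inclusive of both endpoints).
154 = 7 × 22, so the span is exactly 22 full weeks.
Each full week contributes 5 weekdays (Mon–Fri): 22 × 5 = 110.
Holidays: 1942-01-24 (Sat); 1942-02-12 (Thu); 1942-02-13 (Fri).
2 of the 3 holidays fall on weekdays; the rest are weekends and were already excluded.
Business days: 110 − 2 = 108.

108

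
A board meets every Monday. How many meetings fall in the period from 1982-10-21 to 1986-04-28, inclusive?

184

1982-10-21 is a Thursday.
That's 1286 days from start to end, counting both.
1286 = 7 × 183 + 5, so there are 183 full weeks plus 5 extra days.
Each full week contributes one Monday: 183 so far.
The 5 extra days are Thu, Fri, Sat, Sun, Mon — 1 of them qualifies.
Total: 183 + 1 = 184.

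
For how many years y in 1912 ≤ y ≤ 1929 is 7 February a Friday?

2

Day of week of February 7 in each year:
1912: Wed, 1913: Fri ✓, 1914: Sat, 1915: Sun, 1916: Mon, 1917: Wed, 1918: Thu, 1919: Fri ✓, 1920: Sat, 1921: Mon, 1922: Tue, 1923: Wed, 1924: Thu, 1925: Sat, 1926: Sun, 1927: Mon, 1928: Tue, 1929: Thu
Fridays: 1913, 1919.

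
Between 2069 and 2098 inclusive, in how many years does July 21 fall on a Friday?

Day of week of July 21 in each year:
2069: Sun, 2070: Mon, 2071: Tue, 2072: Thu, 2073: Fri ✓, 2074: Sat, 2075: Sun, 2076: Tue, 2077: Wed, 2078: Thu, 2079: Fri ✓, 2080: Sun, 2081: Mon, 2082: Tue, 2083: Wed, 2084: Fri ✓, 2085: Sat, 2086: Sun, 2087: Mon, 2088: Wed, 2089: Thu, 2090: Fri ✓, 2091: Sat, 2092: Mon, 2093: Tue, 2094: Wed, 2095: Thu, 2096: Sat, 2097: Sun, 2098: Mon
Fridays: 2073, 2079, 2084, 2090.

4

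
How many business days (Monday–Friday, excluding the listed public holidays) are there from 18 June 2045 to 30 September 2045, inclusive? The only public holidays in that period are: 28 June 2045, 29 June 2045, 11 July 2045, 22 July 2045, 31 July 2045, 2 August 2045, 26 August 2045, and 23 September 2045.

70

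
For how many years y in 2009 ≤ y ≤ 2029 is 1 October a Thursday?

4

Day of week of October 1 in each year:
2009: Thu ✓, 2010: Fri, 2011: Sat, 2012: Mon, 2013: Tue, 2014: Wed, 2015: Thu ✓, 2016: Sat, 2017: Sun, 2018: Mon, 2019: Tue, 2020: Thu ✓, 2021: Fri, 2022: Sat, 2023: Sun, 2024: Tue, 2025: Wed, 2026: Thu ✓, 2027: Fri, 2028: Sun, 2029: Mon
Thursdays: 2009, 2015, 2020, 2026.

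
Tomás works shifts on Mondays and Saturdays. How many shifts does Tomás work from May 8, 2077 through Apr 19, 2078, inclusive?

May 8, 2077 is a Saturday.
The range spans 347 days (inclusive of both endpoints).
347 = 7 × 49 + 4, so there are 49 full weeks plus 4 extra days.
Each full week contributes 2 days from the set (Mon, Sat): 49 × 2 = 98.
The 4 extra days are Sat, Sun, Mon, Tue — 2 of them qualify.
Total: 98 + 2 = 100.

100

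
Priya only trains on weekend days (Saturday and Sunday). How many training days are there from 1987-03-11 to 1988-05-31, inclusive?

128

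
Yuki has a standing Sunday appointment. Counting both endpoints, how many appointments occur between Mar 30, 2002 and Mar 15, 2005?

155 Sundays

Mar 30, 2002 is a Saturday.
The range spans 1082 days (inclusive of both endpoints).
1082 = 7 × 154 + 4, so there are 154 full weeks plus 4 extra days.
Each full week contributes one Sunday: 154 so far.
The 4 extra days are Saturday, Sunday, Monday, Tuesday — 1 of them qualifies.
Total: 154 + 1 = 155.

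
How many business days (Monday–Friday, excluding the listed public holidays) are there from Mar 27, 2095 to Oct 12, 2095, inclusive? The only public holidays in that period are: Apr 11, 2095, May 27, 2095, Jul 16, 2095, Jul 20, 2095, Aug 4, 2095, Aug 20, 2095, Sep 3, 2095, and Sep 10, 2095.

139

Mar 27, 2095 is a Sunday.
That's 200 days from start to end, counting both.
200 = 7 × 28 + 4, so there are 28 full weeks plus 4 extra days.
Each full week contributes 5 weekdays (Mon–Fri): 28 × 5 = 140.
The 4 extra days are Sunday, Monday, Tuesday, Wednesday — 3 of them qualify.
Total: 140 + 3 = 143.
Holidays: Apr 11, 2095 (Mon); May 27, 2095 (Fri); Jul 16, 2095 (Sat); Jul 20, 2095 (Wed); Aug 4, 2095 (Thu); Aug 20, 2095 (Sat); Sep 3, 2095 (Sat); Sep 10, 2095 (Sat).
4 of the 8 holidays fall on weekdays; the rest are weekends and were already excluded.
Business days: 143 − 4 = 139.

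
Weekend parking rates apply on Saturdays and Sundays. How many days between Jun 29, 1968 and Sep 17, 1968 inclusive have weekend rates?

24

Jun 29, 1968 is a Saturday.
The range spans 81 days (inclusive of both endpoints).
81 = 7 × 11 + 4, so there are 11 full weeks plus 4 extra days.
Each full week contributes 2 weekend days (Sat, Sun): 11 × 2 = 22.
The 4 extra days are Saturday, Sunday, Monday, Tuesday — 2 of them qualify.
Total: 22 + 2 = 24.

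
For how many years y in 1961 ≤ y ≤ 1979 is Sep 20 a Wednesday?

4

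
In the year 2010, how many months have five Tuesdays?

4

A month has five Tuesdays exactly when Tuesday falls within its first (length − 28) days.
Jan: 31 days, starts Fri → 5 of Fri, Sat, Sun
Feb: 28 days, starts Mon → 5 of (none)
Mar: 31 days, starts Mon → 5 of Mon, Tue, Wed ✓
Apr: 30 days, starts Thu → 5 of Thu, Fri
May: 31 days, starts Sat → 5 of Sat, Sun, Mon
Jun: 30 days, starts Tue → 5 of Tue, Wed ✓
Jul: 31 days, starts Thu → 5 of Thu, Fri, Sat
Aug: 31 days, starts Sun → 5 of Sun, Mon, Tue ✓
Sep: 30 days, starts Wed → 5 of Wed, Thu
Oct: 31 days, starts Fri → 5 of Fri, Sat, Sun
Nov: 30 days, starts Mon → 5 of Mon, Tue ✓
Dec: 31 days, starts Wed → 5 of Wed, Thu, Fri
Months with five Tuesdays: Mar, Jun, Aug, Nov.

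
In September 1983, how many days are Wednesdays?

4

September 1, 1983 is a Thursday.
The range spans 30 days (inclusive of both endpoints).
30 = 7 × 4 + 2, so there are 4 full weeks plus 2 extra days.
Each full week contributes one Wednesday: 4 so far.
The 2 extra days are Thu, Fri — none qualify.
Total: 4 + 0 = 4.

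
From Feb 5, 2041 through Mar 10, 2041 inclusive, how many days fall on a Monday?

4 Mondays

Feb 5, 2041 is a Tuesday.
From Feb 5, 2041 to Mar 10, 2041 is 34 days inclusive.
34 = 7 × 4 + 6, so there are 4 full weeks plus 6 extra days.
Each full week contributes one Monday: 4 so far.
The 6 extra days are Tue, Wed, Thu, Fri, Sat, Sun — none qualify.
Total: 4 + 0 = 4.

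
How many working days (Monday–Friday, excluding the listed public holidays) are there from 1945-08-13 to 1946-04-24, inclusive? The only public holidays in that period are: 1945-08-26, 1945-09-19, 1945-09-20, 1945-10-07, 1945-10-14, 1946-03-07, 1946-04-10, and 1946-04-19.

178 working days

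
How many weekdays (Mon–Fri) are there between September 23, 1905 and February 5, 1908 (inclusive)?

September 23, 1905 is a Saturday.
That's 866 days from start to end, counting both.
866 = 7 × 123 + 5, so there are 123 full weeks plus 5 extra days.
Each full week contributes 5 weekdays (Mon–Fri): 123 × 5 = 615.
The 5 extra days are Sat, Sun, Mon, Tue, Wed — 3 of them qualify.
Total: 615 + 3 = 618.

618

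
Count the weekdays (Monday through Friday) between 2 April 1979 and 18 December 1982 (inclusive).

2 April 1979 is a Monday.
The range spans 1357 days (inclusive of both endpoints).
1357 = 7 × 193 + 6, so there are 193 full weeks plus 6 extra days.
Each full week contributes 5 weekdays (Mon–Fri): 193 × 5 = 965.
The 6 extra days are Mon, Tue, Wed, Thu, Fri, Sat — 5 of them qualify.
Total: 965 + 5 = 970.

970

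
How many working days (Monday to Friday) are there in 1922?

1 January 1922 is a Sunday.
The range spans 365 days (inclusive of both endpoints).
365 = 7 × 52 + 1, so there are 52 full weeks plus 1 extra day.
Each full week contributes 5 weekdays (Mon–Fri): 52 × 5 = 260.
The 1 extra day is Sun — none qualify.
Total: 260 + 0 = 260.

260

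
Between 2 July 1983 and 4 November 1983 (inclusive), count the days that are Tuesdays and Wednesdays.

36

2 July 1983 is a Saturday.
That's 126 days from start to end, counting both.
126 = 7 × 18, so the span is exactly 18 full weeks.
Each full week contributes 2 days from the set (Tue, Wed): 18 × 2 = 36.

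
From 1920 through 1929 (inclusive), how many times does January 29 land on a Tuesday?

Day of week of January 29 in each year:
1920: Thu, 1921: Sat, 1922: Sun, 1923: Mon, 1924: Tue ✓, 1925: Thu, 1926: Fri, 1927: Sat, 1928: Sun, 1929: Tue ✓
Tuesdays: 1924, 1929.

2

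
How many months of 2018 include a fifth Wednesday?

4

A month has five Wednesdays exactly when Wednesday falls within its first (length − 28) days.
Jan: 31 days, starts Mon → 5 of Mon, Tue, Wed ✓
Feb: 28 days, starts Thu → 5 of (none)
Mar: 31 days, starts Thu → 5 of Thu, Fri, Sat
Apr: 30 days, starts Sun → 5 of Sun, Mon
May: 31 days, starts Tue → 5 of Tue, Wed, Thu ✓
Jun: 30 days, starts Fri → 5 of Fri, Sat
Jul: 31 days, starts Sun → 5 of Sun, Mon, Tue
Aug: 31 days, starts Wed → 5 of Wed, Thu, Fri ✓
Sep: 30 days, starts Sat → 5 of Sat, Sun
Oct: 31 days, starts Mon → 5 of Mon, Tue, Wed ✓
Nov: 30 days, starts Thu → 5 of Thu, Fri
Dec: 31 days, starts Sat → 5 of Sat, Sun, Mon
Months with five Wednesdays: Jan, May, Aug, Oct.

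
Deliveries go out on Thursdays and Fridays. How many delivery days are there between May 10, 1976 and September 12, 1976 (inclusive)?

36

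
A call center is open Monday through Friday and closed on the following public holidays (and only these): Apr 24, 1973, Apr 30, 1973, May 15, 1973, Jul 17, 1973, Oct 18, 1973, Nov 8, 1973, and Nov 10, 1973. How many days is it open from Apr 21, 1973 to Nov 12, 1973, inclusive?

Apr 21, 1973 is a Saturday.
From Apr 21, 1973 to Nov 12, 1973 is 206 days inclusive.
206 = 7 × 29 + 3, so there are 29 full weeks plus 3 extra days.
Each full week contributes 5 weekdays (Mon–Fri): 29 × 5 = 145.
The 3 extra days are Sat, Sun, Mon — 1 of them qualifies.
Total: 145 + 1 = 146.
Holidays: Apr 24, 1973 (Tue); Apr 30, 1973 (Mon); May 15, 1973 (Tue); Jul 17, 1973 (Tue); Oct 18, 1973 (Thu); Nov 8, 1973 (Thu); Nov 10, 1973 (Sat).
6 of the 7 holidays fall on weekdays; the rest are weekends and were already excluded.
Business days: 146 − 6 = 140.

140 working days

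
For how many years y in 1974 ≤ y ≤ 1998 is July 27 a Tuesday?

3

Day of week of July 27 in each year:
1974: Sat, 1975: Sun, 1976: Tue ✓, 1977: Wed, 1978: Thu, 1979: Fri, 1980: Sun, 1981: Mon, 1982: Tue ✓, 1983: Wed, 1984: Fri, 1985: Sat, 1986: Sun, 1987: Mon, 1988: Wed, 1989: Thu, 1990: Fri, 1991: Sat, 1992: Mon, 1993: Tue ✓, 1994: Wed, 1995: Thu, 1996: Sat, 1997: Sun, 1998: Mon
Tuesdays: 1976, 1982, 1993.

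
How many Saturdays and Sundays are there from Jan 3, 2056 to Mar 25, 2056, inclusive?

Jan 3, 2056 is a Monday.
That's 83 days from start to end, counting both.
83 = 7 × 11 + 6, so there are 11 full weeks plus 6 extra days.
Each full week contributes 2 weekend days (Sat, Sun): 11 × 2 = 22.
The 6 extra days are Monday, Tuesday, Wednesday, Thursday, Friday, Saturday — 1 of them qualifies.
Total: 22 + 1 = 23.

23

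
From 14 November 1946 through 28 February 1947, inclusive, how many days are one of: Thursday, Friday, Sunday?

14 November 1946 is a Thursday.
The range spans 107 days (inclusive of both endpoints).
107 = 7 × 15 + 2, so there are 15 full weeks plus 2 extra days.
Each full week contributes 3 days from the set (Thu, Fri, Sun): 15 × 3 = 45.
The 2 extra days are Thu, Fri — 2 of them qualify.
Total: 45 + 2 = 47.

47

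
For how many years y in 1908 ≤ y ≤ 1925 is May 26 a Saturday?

2

Day of week of May 26 in each year:
1908: Tue, 1909: Wed, 1910: Thu, 1911: Fri, 1912: Sun, 1913: Mon, 1914: Tue, 1915: Wed, 1916: Fri, 1917: Sat ✓, 1918: Sun, 1919: Mon, 1920: Wed, 1921: Thu, 1922: Fri, 1923: Sat ✓, 1924: Mon, 1925: Tue
Saturdays: 1917, 1923.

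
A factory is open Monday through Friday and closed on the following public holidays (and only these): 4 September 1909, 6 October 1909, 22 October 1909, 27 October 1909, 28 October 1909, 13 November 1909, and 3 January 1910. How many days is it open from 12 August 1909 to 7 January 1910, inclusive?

102 business days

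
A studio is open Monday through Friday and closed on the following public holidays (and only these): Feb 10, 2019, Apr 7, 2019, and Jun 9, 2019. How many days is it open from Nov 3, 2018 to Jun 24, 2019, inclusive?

166 business days

Nov 3, 2018 is a Saturday.
That's 234 days from start to end, counting both.
234 = 7 × 33 + 3, so there are 33 full weeks plus 3 extra days.
Each full week contributes 5 weekdays (Mon–Fri): 33 × 5 = 165.
The 3 extra days are Sat, Sun, Mon — 1 of them qualifies.
Total: 165 + 1 = 166.
Holidays: Feb 10, 2019 (Sun); Apr 7, 2019 (Sun); Jun 9, 2019 (Sun).
None of the 3 holidays fall on a weekday, so nothing to subtract.
Business days: 166 − 0 = 166.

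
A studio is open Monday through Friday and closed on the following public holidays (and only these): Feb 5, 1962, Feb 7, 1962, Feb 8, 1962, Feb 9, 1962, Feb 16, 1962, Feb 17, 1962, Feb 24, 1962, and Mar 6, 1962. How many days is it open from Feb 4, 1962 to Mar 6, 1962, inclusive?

16

Feb 4, 1962 is a Sunday.
The range spans 31 days (inclusive of both endpoints).
31 = 7 × 4 + 3, so there are 4 full weeks plus 3 extra days.
Each full week contributes 5 weekdays (Mon–Fri): 4 × 5 = 20.
The 3 extra days are Sun, Mon, Tue — 2 of them qualify.
Total: 20 + 2 = 22.
Holidays: Feb 5, 1962 (Mon); Feb 7, 1962 (Wed); Feb 8, 1962 (Thu); Feb 9, 1962 (Fri); Feb 16, 1962 (Fri); Feb 17, 1962 (Sat); Feb 24, 1962 (Sat); Mar 6, 1962 (Tue).
6 of the 8 holidays fall on weekdays; the rest are weekends and were already excluded.
Business days: 22 − 6 = 16.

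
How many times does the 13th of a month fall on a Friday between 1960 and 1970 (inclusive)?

19

Friday-the-13ths by year:
1960: May
1961: Jan, Oct
1962: Apr, Jul
1963: Sep, Dec
1964: Mar, Nov
1965: Aug
1966: May
1967: Jan, Oct
1968: Sep, Dec
1969: Jun
1970: Feb, Mar, Nov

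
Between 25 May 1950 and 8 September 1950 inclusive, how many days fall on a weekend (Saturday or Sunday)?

25 May 1950 is a Thursday.
That's 107 days from start to end, counting both.
107 = 7 × 15 + 2, so there are 15 full weeks plus 2 extra days.
Each full week contributes 2 weekend days (Sat, Sun): 15 × 2 = 30.
The 2 extra days are Thu, Fri — none qualify.
Total: 30 + 0 = 30.

30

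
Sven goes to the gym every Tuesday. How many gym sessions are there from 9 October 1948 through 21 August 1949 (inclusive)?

45

9 October 1948 is a Saturday.
The range spans 317 days (inclusive of both endpoints).
317 = 7 × 45 + 2, so there are 45 full weeks plus 2 extra days.
Each full week contributes one Tuesday: 45 so far.
The 2 extra days are Saturday, Sunday — none qualify.
Total: 45 + 0 = 45.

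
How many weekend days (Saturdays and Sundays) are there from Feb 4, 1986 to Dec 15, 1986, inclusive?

Feb 4, 1986 is a Tuesday.
From Feb 4, 1986 to Dec 15, 1986 is 315 days inclusive.
315 = 7 × 45, so the span is exactly 45 full weeks.
Each full week contributes 2 weekend days (Sat, Sun): 45 × 2 = 90.

90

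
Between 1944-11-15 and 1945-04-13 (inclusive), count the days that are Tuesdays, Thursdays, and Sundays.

64

1944-11-15 is a Wednesday.
That's 150 days from start to end, counting both.
150 = 7 × 21 + 3, so there are 21 full weeks plus 3 extra days.
Each full week contributes 3 days from the set (Tue, Thu, Sun): 21 × 3 = 63.
The 3 extra days are Wednesday, Thursday, Friday — 1 of them qualifies.
Total: 63 + 1 = 64.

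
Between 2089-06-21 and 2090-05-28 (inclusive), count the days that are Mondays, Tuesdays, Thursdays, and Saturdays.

195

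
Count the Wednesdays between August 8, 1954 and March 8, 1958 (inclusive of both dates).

August 8, 1954 is a Sunday.
From August 8, 1954 to March 8, 1958 is 1309 days inclusive.
1309 = 7 × 187, so the span is exactly 187 full weeks.
Each full week contributes one Wednesday: 187 so far.
Total: 187.

187 Wednesdays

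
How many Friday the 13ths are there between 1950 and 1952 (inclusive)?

5

Friday-the-13ths by year:
1950: Jan, Oct
1951: Apr, Jul
1952: Jun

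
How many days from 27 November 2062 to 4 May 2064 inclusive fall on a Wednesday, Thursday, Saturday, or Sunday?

300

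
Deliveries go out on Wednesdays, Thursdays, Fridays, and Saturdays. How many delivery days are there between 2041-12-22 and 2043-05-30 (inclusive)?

300

2041-12-22 is a Sunday.
From 2041-12-22 to 2043-05-30 is 525 days inclusive.
525 = 7 × 75, so the span is exactly 75 full weeks.
Each full week contributes 4 days from the set (Wed, Thu, Fri, Sat): 75 × 4 = 300.
Total: 300.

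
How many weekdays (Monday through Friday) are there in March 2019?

Mar 1, 2019 is a Friday.
From Mar 1, 2019 to Mar 31, 2019 is 31 days inclusive.
31 = 7 × 4 + 3, so there are 4 full weeks plus 3 extra days.
Each full week contributes 5 weekdays (Mon–Fri): 4 × 5 = 20.
The 3 extra days are Friday, Saturday, Sunday — 1 of them qualifies.
Total: 20 + 1 = 21.

21 weekdays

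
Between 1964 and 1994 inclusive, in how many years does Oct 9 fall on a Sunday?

Day of week of October 9 in each year:
1964: Fri, 1965: Sat, 1966: Sun ✓, 1967: Mon, 1968: Wed, 1969: Thu, 1970: Fri, 1971: Sat, 1972: Mon, 1973: Tue, 1974: Wed, 1975: Thu, 1976: Sat, 1977: Sun ✓, 1978: Mon, 1979: Tue, 1980: Thu, 1981: Fri, 1982: Sat, 1983: Sun ✓, 1984: Tue, 1985: Wed, 1986: Thu, 1987: Fri, 1988: Sun ✓, 1989: Mon, 1990: Tue, 1991: Wed, 1992: Fri, 1993: Sat, 1994: Sun ✓
Sundays: 1966, 1977, 1983, 1988, 1994.

5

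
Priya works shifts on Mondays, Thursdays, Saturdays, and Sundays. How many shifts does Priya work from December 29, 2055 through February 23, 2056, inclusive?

32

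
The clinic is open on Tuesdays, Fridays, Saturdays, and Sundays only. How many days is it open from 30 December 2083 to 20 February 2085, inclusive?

240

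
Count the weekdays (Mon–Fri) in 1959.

Jan 1, 1959 is a Thursday.
From Jan 1, 1959 to Dec 31, 1959 is 365 days inclusive.
365 = 7 × 52 + 1, so there are 52 full weeks plus 1 extra day.
Each full week contributes 5 weekdays (Mon–Fri): 52 × 5 = 260.
The 1 extra day is Thu — 1 of them qualifies.
Total: 260 + 1 = 261.

261 weekdays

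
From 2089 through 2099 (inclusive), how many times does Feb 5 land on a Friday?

1

Day of week of February 5 in each year:
2089: Sat, 2090: Sun, 2091: Mon, 2092: Tue, 2093: Thu, 2094: Fri ✓, 2095: Sat, 2096: Sun, 2097: Tue, 2098: Wed, 2099: Thu
Fridays: 2094.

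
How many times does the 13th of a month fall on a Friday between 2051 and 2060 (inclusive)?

Friday-the-13ths by year:
2051: Jan, Oct
2052: Sep, Dec
2053: Jun
2054: Feb, Mar, Nov
2055: Aug
2056: Oct
2057: Apr, Jul
2058: Sep, Dec
2059: Jun
2060: Feb, Aug

17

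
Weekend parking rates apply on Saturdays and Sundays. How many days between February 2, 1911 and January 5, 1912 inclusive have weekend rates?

February 2, 1911 is a Thursday.
That's 338 days from start to end, counting both.
338 = 7 × 48 + 2, so there are 48 full weeks plus 2 extra days.
Each full week contributes 2 weekend days (Sat, Sun): 48 × 2 = 96.
The 2 extra days are Thursday, Friday — none qualify.
Total: 96 + 0 = 96.

96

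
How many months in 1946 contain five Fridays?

4

A month has five Fridays exactly when Friday falls within its first (length − 28) days.
Jan: 31 days, starts Tue → 5 of Tue, Wed, Thu
Feb: 28 days, starts Fri → 5 of (none)
Mar: 31 days, starts Fri → 5 of Fri, Sat, Sun ✓
Apr: 30 days, starts Mon → 5 of Mon, Tue
May: 31 days, starts Wed → 5 of Wed, Thu, Fri ✓
Jun: 30 days, starts Sat → 5 of Sat, Sun
Jul: 31 days, starts Mon → 5 of Mon, Tue, Wed
Aug: 31 days, starts Thu → 5 of Thu, Fri, Sat ✓
Sep: 30 days, starts Sun → 5 of Sun, Mon
Oct: 31 days, starts Tue → 5 of Tue, Wed, Thu
Nov: 30 days, starts Fri → 5 of Fri, Sat ✓
Dec: 31 days, starts Sun → 5 of Sun, Mon, Tue
Months with five Fridays: Mar, May, Aug, Nov.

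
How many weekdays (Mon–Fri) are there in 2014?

January 1, 2014 is a Wednesday.
From January 1, 2014 to December 31, 2014 is 365 days inclusive.
365 = 7 × 52 + 1, so there are 52 full weeks plus 1 extra day.
Each full week contributes 5 weekdays (Mon–Fri): 52 × 5 = 260.
The 1 extra day is Wed — 1 of them qualifies.
Total: 260 + 1 = 261.

261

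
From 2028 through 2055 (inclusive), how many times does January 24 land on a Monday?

Day of week of January 24 in each year:
2028: Mon ✓, 2029: Wed, 2030: Thu, 2031: Fri, 2032: Sat, 2033: Mon ✓, 2034: Tue, 2035: Wed, 2036: Thu, 2037: Sat, 2038: Sun, 2039: Mon ✓, 2040: Tue, 2041: Thu, 2042: Fri, 2043: Sat, 2044: Sun, 2045: Tue, 2046: Wed, 2047: Thu, 2048: Fri, 2049: Sun, 2050: Mon ✓, 2051: Tue, 2052: Wed, 2053: Fri, 2054: Sat, 2055: Sun
Mondays: 2028, 2033, 2039, 2050.

4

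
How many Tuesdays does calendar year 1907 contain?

53

January 1, 1907 is a Tuesday.
The range spans 365 days (inclusive of both endpoints).
365 = 7 × 52 + 1, so there are 52 full weeks plus 1 extra day.
Each full week contributes one Tuesday: 52 so far.
The 1 extra day is Tuesday — 1 of them qualifies.
Total: 52 + 1 = 53.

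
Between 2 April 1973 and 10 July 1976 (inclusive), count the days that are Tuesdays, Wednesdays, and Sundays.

2 April 1973 is a Monday.
From 2 April 1973 to 10 July 1976 is 1196 days inclusive.
1196 = 7 × 170 + 6, so there are 170 full weeks plus 6 extra days.
Each full week contributes 3 days from the set (Tue, Wed, Sun): 170 × 3 = 510.
The 6 extra days are Mon, Tue, Wed, Thu, Fri, Sat — 2 of them qualify.
Total: 510 + 2 = 512.

512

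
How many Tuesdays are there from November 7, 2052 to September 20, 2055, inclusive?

November 7, 2052 is a Thursday.
From November 7, 2052 to September 20, 2055 is 1048 days inclusive.
1048 = 7 × 149 + 5, so there are 149 full weeks plus 5 extra days.
Each full week contributes one Tuesday: 149 so far.
The 5 extra days are Thu, Fri, Sat, Sun, Mon — none qualify.
Total: 149 + 0 = 149.

149 Tuesdays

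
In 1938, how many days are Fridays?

52

January 1, 1938 is a Saturday.
That's 365 days from start to end, counting both.
365 = 7 × 52 + 1, so there are 52 full weeks plus 1 extra day.
Each full week contributes one Friday: 52 so far.
The 1 extra day is Saturday — none qualify.
Total: 52 + 0 = 52.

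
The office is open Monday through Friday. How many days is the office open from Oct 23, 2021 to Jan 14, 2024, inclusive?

580

Oct 23, 2021 is a Saturday.
The range spans 814 days (inclusive of both endpoints).
814 = 7 × 116 + 2, so there are 116 full weeks plus 2 extra days.
Each full week contributes 5 weekdays (Mon–Fri): 116 × 5 = 580.
The 2 extra days are Saturday, Sunday — none qualify.
Total: 580 + 0 = 580.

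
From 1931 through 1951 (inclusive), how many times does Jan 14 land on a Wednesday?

3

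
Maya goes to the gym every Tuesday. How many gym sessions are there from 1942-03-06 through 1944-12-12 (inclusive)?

145 Tuesdays

1942-03-06 is a Friday.
That's 1013 days from start to end, counting both.
1013 = 7 × 144 + 5, so there are 144 full weeks plus 5 extra days.
Each full week contributes one Tuesday: 144 so far.
The 5 extra days are Fri, Sat, Sun, Mon, Tue — 1 of them qualifies.
Total: 144 + 1 = 145.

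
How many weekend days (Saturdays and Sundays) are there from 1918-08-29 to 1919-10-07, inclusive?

116

1918-08-29 is a Thursday.
From 1918-08-29 to 1919-10-07 is 405 days inclusive.
405 = 7 × 57 + 6, so there are 57 full weeks plus 6 extra days.
Each full week contributes 2 weekend days (Sat, Sun): 57 × 2 = 114.
The 6 extra days are Thursday, Friday, Saturday, Sunday, Monday, Tuesday — 2 of them qualify.
Total: 114 + 2 = 116.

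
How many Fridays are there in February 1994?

4

1 February 1994 is a Tuesday.
The range spans 28 days (inclusive of both endpoints).
28 = 7 × 4, so the span is exactly 4 full weeks.
Each full week contributes one Friday: 4 so far.
Total: 4.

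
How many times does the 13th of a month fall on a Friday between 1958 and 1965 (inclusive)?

14

Friday-the-13ths by year:
1958: Jun
1959: Feb, Mar, Nov
1960: May
1961: Jan, Oct
1962: Apr, Jul
1963: Sep, Dec
1964: Mar, Nov
1965: Aug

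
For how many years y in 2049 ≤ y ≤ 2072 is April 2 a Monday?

Day of week of April 2 in each year:
2049: Fri, 2050: Sat, 2051: Sun, 2052: Tue, 2053: Wed, 2054: Thu, 2055: Fri, 2056: Sun, 2057: Mon ✓, 2058: Tue, 2059: Wed, 2060: Fri, 2061: Sat, 2062: Sun, 2063: Mon ✓, 2064: Wed, 2065: Thu, 2066: Fri, 2067: Sat, 2068: Mon ✓, 2069: Tue, 2070: Wed, 2071: Thu, 2072: Sat
Mondays: 2057, 2063, 2068.

3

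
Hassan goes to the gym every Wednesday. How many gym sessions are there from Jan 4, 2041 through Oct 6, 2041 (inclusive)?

39 Wednesdays

Jan 4, 2041 is a Friday.
The range spans 276 days (inclusive of both endpoints).
276 = 7 × 39 + 3, so there are 39 full weeks plus 3 extra days.
Each full week contributes one Wednesday: 39 so far.
The 3 extra days are Fri, Sat, Sun — none qualify.
Total: 39 + 0 = 39.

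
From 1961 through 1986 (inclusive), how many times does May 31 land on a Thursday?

4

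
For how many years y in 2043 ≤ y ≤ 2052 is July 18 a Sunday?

Day of week of July 18 in each year:
2043: Sat, 2044: Mon, 2045: Tue, 2046: Wed, 2047: Thu, 2048: Sat, 2049: Sun ✓, 2050: Mon, 2051: Tue, 2052: Thu
Sundays: 2049.

1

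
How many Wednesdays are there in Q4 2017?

1 October 2017 is a Sunday.
That's 92 days from start to end, counting both.
92 = 7 × 13 + 1, so there are 13 full weeks plus 1 extra day.
Each full week contributes one Wednesday: 13 so far.
The 1 extra day is Sunday — none qualify.
Total: 13 + 0 = 13.

13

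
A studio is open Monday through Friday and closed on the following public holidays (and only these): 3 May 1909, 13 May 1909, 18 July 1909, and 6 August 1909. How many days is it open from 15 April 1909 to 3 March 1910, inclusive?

15 April 1909 is a Thursday.
The range spans 323 days (inclusive of both endpoints).
323 = 7 × 46 + 1, so there are 46 full weeks plus 1 extra day.
Each full week contributes 5 weekdays (Mon–Fri): 46 × 5 = 230.
The 1 extra day is Thursday — 1 of them qualifies.
Total: 230 + 1 = 231.
Holidays: 3 May 1909 (Mon); 13 May 1909 (Thu); 18 July 1909 (Sun); 6 August 1909 (Fri).
3 of the 4 holidays fall on weekdays; the rest are weekends and were already excluded.
Business days: 231 − 3 = 228.

228 working days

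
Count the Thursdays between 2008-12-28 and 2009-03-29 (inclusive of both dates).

2008-12-28 is a Sunday.
From 2008-12-28 to 2009-03-29 is 92 days inclusive.
92 = 7 × 13 + 1, so there are 13 full weeks plus 1 extra day.
Each full week contributes one Thursday: 13 so far.
The 1 extra day is Sunday — none qualify.
Total: 13 + 0 = 13.

13 Thursdays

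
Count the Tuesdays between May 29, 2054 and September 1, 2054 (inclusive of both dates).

14

May 29, 2054 is a Friday.
The range spans 96 days (inclusive of both endpoints).
96 = 7 × 13 + 5, so there are 13 full weeks plus 5 extra days.
Each full week contributes one Tuesday: 13 so far.
The 5 extra days are Friday, Saturday, Sunday, Monday, Tuesday — 1 of them qualifies.
Total: 13 + 1 = 14.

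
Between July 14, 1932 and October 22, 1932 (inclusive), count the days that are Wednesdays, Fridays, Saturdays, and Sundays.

58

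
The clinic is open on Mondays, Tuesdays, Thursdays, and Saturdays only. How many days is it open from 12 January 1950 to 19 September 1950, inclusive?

144

12 January 1950 is a Thursday.
The range spans 251 days (inclusive of both endpoints).
251 = 7 × 35 + 6, so there are 35 full weeks plus 6 extra days.
Each full week contributes 4 days from the set (Mon, Tue, Thu, Sat): 35 × 4 = 140.
The 6 extra days are Thu, Fri, Sat, Sun, Mon, Tue — 4 of them qualify.
Total: 140 + 4 = 144.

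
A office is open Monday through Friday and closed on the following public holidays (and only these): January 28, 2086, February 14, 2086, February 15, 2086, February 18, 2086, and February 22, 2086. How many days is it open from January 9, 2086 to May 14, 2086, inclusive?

85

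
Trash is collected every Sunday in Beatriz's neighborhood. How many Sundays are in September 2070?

Sep 1, 2070 is a Monday.
The range spans 30 days (inclusive of both endpoints).
30 = 7 × 4 + 2, so there are 4 full weeks plus 2 extra days.
Each full week contributes one Sunday: 4 so far.
The 2 extra days are Monday, Tuesday — none qualify.
Total: 4 + 0 = 4.

4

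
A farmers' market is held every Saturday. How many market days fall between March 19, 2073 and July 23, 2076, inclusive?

March 19, 2073 is a Sunday.
From March 19, 2073 to July 23, 2076 is 1223 days inclusive.
1223 = 7 × 174 + 5, so there are 174 full weeks plus 5 extra days.
Each full week contributes one Saturday: 174 so far.
The 5 extra days are Sun, Mon, Tue, Wed, Thu — none qualify.
Total: 174 + 0 = 174.

174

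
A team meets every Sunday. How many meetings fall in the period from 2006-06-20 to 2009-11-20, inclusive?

178

2006-06-20 is a Tuesday.
The range spans 1250 days (inclusive of both endpoints).
1250 = 7 × 178 + 4, so there are 178 full weeks plus 4 extra days.
Each full week contributes one Sunday: 178 so far.
The 4 extra days are Tue, Wed, Thu, Fri — none qualify.
Total: 178 + 0 = 178.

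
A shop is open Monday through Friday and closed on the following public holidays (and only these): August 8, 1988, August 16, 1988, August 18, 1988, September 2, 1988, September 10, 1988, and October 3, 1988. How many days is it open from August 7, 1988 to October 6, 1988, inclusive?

August 7, 1988 is a Sunday.
The range spans 61 days (inclusive of both endpoints).
61 = 7 × 8 + 5, so there are 8 full weeks plus 5 extra days.
Each full week contributes 5 weekdays (Mon–Fri): 8 × 5 = 40.
The 5 extra days are Sun, Mon, Tue, Wed, Thu — 4 of them qualify.
Total: 40 + 4 = 44.
Holidays: August 8, 1988 (Mon); August 16, 1988 (Tue); August 18, 1988 (Thu); September 2, 1988 (Fri); September 10, 1988 (Sat); October 3, 1988 (Mon).
5 of the 6 holidays fall on weekdays; the rest are weekends and were already excluded.
Business days: 44 − 5 = 39.

39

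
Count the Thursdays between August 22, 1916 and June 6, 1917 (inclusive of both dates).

41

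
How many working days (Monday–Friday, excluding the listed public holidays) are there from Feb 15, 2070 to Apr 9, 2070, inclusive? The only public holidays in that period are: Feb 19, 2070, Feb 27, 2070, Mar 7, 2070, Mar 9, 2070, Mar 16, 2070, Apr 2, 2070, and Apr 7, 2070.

33 working days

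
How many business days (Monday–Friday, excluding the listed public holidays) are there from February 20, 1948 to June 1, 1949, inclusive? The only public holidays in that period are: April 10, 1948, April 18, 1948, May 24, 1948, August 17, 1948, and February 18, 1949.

331

February 20, 1948 is a Friday.
That's 468 days from start to end, counting both.
468 = 7 × 66 + 6, so there are 66 full weeks plus 6 extra days.
Each full week contributes 5 weekdays (Mon–Fri): 66 × 5 = 330.
The 6 extra days are Fri, Sat, Sun, Mon, Tue, Wed — 4 of them qualify.
Total: 330 + 4 = 334.
Holidays: April 10, 1948 (Sat); April 18, 1948 (Sun); May 24, 1948 (Mon); August 17, 1948 (Tue); February 18, 1949 (Fri).
3 of the 5 holidays fall on weekdays; the rest are weekends and were already excluded.
Business days: 334 − 3 = 331.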